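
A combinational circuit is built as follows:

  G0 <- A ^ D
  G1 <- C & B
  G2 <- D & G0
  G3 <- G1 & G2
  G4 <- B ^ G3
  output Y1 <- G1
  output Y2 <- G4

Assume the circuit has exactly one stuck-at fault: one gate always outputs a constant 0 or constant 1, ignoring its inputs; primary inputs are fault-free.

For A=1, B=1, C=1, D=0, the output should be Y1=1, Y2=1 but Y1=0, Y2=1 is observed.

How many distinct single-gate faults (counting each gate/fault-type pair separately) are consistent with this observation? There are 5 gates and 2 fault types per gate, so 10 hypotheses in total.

1

Fault-free: G0=1, G1=1, G2=0, G3=0, G4=1 → Y1=1, Y2=1. Observed Y1=0, Y2=1.
  G0 stuck-at-0: output Y1=1, Y2=1 ✗
  G0 stuck-at-1: output Y1=1, Y2=1 ✗
  G1 stuck-at-0: output Y1=0, Y2=1 ✓
  G1 stuck-at-1: output Y1=1, Y2=1 ✗
  G2 stuck-at-0: output Y1=1, Y2=1 ✗
  G2 stuck-at-1: output Y1=1, Y2=0 ✗
  G3 stuck-at-0: output Y1=1, Y2=1 ✗
  G3 stuck-at-1: output Y1=1, Y2=0 ✗
  G4 stuck-at-0: output Y1=1, Y2=0 ✗
  G4 stuck-at-1: output Y1=1, Y2=1 ✗
Consistent faults: {G1 stuck-at-0} — 1 in all.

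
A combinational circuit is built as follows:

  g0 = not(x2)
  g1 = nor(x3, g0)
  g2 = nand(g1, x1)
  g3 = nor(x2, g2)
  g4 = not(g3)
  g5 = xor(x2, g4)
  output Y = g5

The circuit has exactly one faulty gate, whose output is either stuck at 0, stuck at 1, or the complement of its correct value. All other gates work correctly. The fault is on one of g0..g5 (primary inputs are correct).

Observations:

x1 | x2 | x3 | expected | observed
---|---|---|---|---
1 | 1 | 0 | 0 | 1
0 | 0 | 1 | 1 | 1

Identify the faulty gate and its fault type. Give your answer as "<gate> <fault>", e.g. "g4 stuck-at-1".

Fault-free values for test 1 (x1=1, x2=1, x3=0): g0=0, g1=1, g2=0, g3=0, g4=1, g5=0, giving Y=0. Observed 1.
Test 1: faults giving observed 1 are {g3 stuck-at-1, g3 inverted output, g4 stuck-at-0, g4 inverted output, g5 stuck-at-1, g5 inverted output}.
Test 2 (x1=0, x2=0, x3=1): fault-free g0=1, g1=0, g2=1, g3=0, g4=1, g5=1 → 1; observed 1. Eliminates g3 stuck-at-1, g3 inverted output, g4 stuck-at-0, g4 inverted output, g5 inverted output.
Only g5 stuck-at-1 is consistent with every test.

g5 stuck-at-1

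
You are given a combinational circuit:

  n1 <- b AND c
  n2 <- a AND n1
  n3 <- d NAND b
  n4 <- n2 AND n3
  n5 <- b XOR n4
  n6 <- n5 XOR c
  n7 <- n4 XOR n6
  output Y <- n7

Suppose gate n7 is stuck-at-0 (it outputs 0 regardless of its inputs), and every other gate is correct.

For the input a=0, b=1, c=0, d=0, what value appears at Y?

Propagate with n7 forced: n1=0, n2=0, n3=1, n4=0, n5=1, n6=1, n7=0 [stuck-at-0].
So Y = 0. (Without the fault it would be 1.)

0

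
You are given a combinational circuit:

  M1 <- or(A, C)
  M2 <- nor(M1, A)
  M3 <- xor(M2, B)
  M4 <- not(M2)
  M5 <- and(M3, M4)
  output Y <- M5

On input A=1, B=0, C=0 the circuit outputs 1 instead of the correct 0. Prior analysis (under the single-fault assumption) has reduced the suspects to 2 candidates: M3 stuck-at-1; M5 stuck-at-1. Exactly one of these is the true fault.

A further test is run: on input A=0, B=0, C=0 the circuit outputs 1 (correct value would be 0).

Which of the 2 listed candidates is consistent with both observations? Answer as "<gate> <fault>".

M5 stuck-at-1

Evaluate each candidate on input A=0, B=0, C=0:
  M3 stuck-at-1: M1=0, M2=1, M3=1 [stuck-at-1], M4=0, M5=0 → 0 — eliminated
  M5 stuck-at-1: M1=0, M2=1, M3=1, M4=0, M5=1 [stuck-at-1] → 1 — matches
Only M5 stuck-at-1 reproduces the observed 1.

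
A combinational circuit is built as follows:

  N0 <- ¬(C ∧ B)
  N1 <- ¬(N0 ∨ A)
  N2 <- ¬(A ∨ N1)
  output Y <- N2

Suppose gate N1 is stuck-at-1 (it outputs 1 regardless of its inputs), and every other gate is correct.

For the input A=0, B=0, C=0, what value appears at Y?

0

Propagate with N1 forced: N0=1, N1=1 [stuck-at-1], N2=0.
So Y = 0. (Without the fault it would be 1.)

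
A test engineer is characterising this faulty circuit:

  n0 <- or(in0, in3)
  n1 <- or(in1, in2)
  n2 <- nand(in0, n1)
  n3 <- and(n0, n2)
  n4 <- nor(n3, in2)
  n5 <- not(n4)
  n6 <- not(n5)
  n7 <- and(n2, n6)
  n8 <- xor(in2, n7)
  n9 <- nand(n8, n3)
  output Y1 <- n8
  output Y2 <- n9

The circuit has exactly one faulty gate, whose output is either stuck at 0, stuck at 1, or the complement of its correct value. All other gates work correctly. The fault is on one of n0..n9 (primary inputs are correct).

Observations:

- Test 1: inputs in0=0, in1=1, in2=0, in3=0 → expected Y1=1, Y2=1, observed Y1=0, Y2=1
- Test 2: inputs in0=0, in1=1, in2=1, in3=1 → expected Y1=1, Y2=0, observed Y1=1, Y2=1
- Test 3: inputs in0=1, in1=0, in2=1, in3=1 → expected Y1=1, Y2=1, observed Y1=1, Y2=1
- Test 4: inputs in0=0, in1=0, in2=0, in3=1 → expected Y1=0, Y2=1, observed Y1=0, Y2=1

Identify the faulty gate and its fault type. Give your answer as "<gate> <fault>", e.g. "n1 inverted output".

n2 stuck-at-0

Fault-free values for test 1 (in0=0, in1=1, in2=0, in3=0): n0=0, n1=1, n2=1, n3=0, n4=1, n5=0, n6=1, n7=1, n8=1, n9=1, giving Y1=1, Y2=1. Observed Y1=0, Y2=1.
Test 1: faults giving observed Y1=0, Y2=1 are {n0 stuck-at-1, n0 inverted output, n2 stuck-at-0, n2 inverted output, n3 stuck-at-1, n3 inverted output, n4 stuck-at-0, n4 inverted output, n5 stuck-at-1, n5 inverted output, n6 stuck-at-0, n6 inverted output, n7 stuck-at-0, n7 inverted output, n8 stuck-at-0, n8 inverted output}.
Test 2 (in0=0, in1=1, in2=1, in3=1): fault-free n0=1, n1=1, n2=1, n3=1, n4=0, n5=1, n6=0, n7=0, n8=1, n9=0 → Y1=1, Y2=0; observed Y1=1, Y2=1. Eliminates n0 stuck-at-1, n3 stuck-at-1, n4 stuck-at-0, n4 inverted output, n5 stuck-at-1, n5 inverted output, n6 stuck-at-0, n6 inverted output, n7 stuck-at-0, n7 inverted output, n8 stuck-at-0, n8 inverted output.
Test 3 (in0=1, in1=0, in2=1, in3=1): fault-free n0=1, n1=1, n2=0, n3=0, n4=0, n5=1, n6=0, n7=0, n8=1, n9=1 → Y1=1, Y2=1; observed Y1=1, Y2=1. Eliminates n2 inverted output, n3 inverted output.
Test 4 (in0=0, in1=0, in2=0, in3=1): fault-free n0=1, n1=0, n2=1, n3=1, n4=0, n5=1, n6=0, n7=0, n8=0, n9=1 → Y1=0, Y2=1; observed Y1=0, Y2=1. Eliminates n0 inverted output.
Only n2 stuck-at-0 is consistent with every test.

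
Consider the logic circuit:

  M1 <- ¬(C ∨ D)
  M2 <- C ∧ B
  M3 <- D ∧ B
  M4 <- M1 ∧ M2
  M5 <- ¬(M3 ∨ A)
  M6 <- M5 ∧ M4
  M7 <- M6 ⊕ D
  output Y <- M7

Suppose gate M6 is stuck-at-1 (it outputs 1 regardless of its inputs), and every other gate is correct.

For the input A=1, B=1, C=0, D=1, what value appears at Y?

Propagate with M6 forced: M1=0, M2=0, M3=1, M4=0, M5=0, M6=1 [stuck-at-1], M7=0.
So Y = 0. (Without the fault it would be 1.)

0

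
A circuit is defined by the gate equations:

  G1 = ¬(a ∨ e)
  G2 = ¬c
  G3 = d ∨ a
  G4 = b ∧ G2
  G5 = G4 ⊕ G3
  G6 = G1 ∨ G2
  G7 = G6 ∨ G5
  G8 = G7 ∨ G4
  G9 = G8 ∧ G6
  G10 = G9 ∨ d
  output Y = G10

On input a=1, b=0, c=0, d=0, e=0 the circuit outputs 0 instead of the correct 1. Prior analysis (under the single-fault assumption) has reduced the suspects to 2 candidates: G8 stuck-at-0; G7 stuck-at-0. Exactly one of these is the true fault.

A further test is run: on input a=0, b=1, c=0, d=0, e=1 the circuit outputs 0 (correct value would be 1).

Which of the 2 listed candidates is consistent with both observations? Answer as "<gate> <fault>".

Evaluate each candidate on input a=0, b=1, c=0, d=0, e=1:
  G8 stuck-at-0: G1=0, G2=1, G3=0, G4=1, G5=1, G6=1, G7=1, G8=0 [stuck-at-0], G9=0, G10=0 → 0 — matches
  G7 stuck-at-0: G1=0, G2=1, G3=0, G4=1, G5=1, G6=1, G7=0 [stuck-at-0], G8=1, G9=1, G10=1 → 1 — eliminated
Only G8 stuck-at-0 reproduces the observed 0.

G8 stuck-at-0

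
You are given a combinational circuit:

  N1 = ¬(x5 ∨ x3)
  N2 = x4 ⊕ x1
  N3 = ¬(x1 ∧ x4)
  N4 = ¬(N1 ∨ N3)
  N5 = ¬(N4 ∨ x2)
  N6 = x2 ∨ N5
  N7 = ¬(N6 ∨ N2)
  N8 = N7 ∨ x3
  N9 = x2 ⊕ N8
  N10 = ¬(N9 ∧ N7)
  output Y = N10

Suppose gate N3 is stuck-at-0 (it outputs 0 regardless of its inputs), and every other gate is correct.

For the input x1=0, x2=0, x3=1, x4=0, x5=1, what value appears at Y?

0

Propagate with N3 forced: N1=0, N2=0, N3=0 [stuck-at-0], N4=1, N5=0, N6=0, N7=1, N8=1, N9=1, N10=0.
So Y = 0. (Without the fault it would be 1.)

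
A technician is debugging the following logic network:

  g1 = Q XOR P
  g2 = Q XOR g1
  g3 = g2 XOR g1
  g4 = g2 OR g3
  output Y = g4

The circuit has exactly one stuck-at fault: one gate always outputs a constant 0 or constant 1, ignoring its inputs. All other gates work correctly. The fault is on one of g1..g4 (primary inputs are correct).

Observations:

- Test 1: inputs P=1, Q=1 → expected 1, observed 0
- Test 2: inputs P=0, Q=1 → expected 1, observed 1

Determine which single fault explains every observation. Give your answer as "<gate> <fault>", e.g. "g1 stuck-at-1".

g2 stuck-at-0

Fault-free values for test 1 (P=1, Q=1): g1=0, g2=1, g3=1, g4=1, giving Y=1. Observed 0.
Test 1: faults giving observed 0 are {g2 stuck-at-0, g4 stuck-at-0}.
Test 2 (P=0, Q=1): fault-free g1=1, g2=0, g3=1, g4=1 → 1; observed 1. Eliminates g4 stuck-at-0.
Only g2 stuck-at-0 is consistent with every test.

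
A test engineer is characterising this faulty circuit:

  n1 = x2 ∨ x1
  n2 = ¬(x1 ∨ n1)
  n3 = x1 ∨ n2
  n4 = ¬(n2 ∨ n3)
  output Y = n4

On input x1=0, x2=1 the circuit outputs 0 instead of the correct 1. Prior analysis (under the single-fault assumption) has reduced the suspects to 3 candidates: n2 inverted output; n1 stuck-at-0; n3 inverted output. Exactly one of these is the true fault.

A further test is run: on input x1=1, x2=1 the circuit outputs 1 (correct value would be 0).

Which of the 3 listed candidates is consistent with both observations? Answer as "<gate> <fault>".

Evaluate each candidate on input x1=1, x2=1:
  n2 inverted output: n1=1, n2=1 [inverted output], n3=1, n4=0 → 0 — eliminated
  n1 stuck-at-0: n1=0 [stuck-at-0], n2=0, n3=1, n4=0 → 0 — eliminated
  n3 inverted output: n1=1, n2=0, n3=0 [inverted output], n4=1 → 1 — matches
Only n3 inverted output reproduces the observed 1.

n3 inverted output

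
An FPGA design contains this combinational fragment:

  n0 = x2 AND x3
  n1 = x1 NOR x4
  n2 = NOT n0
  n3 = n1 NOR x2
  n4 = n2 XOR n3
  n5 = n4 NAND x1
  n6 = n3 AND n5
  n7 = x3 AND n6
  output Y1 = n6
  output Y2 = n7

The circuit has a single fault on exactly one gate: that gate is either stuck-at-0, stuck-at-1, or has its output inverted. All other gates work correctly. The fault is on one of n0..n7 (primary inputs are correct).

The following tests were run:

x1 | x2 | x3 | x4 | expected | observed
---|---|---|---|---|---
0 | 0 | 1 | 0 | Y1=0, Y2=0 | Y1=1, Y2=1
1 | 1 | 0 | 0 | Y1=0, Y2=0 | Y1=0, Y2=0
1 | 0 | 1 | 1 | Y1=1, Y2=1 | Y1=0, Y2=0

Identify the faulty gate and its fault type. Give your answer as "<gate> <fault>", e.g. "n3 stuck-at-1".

n1 inverted output

Fault-free values for test 1 (x1=0, x2=0, x3=1, x4=0): n0=0, n1=1, n2=1, n3=0, n4=1, n5=1, n6=0, n7=0, giving Y1=0, Y2=0. Observed Y1=1, Y2=1.
Test 1: faults giving observed Y1=1, Y2=1 are {n1 stuck-at-0, n1 inverted output, n3 stuck-at-1, n3 inverted output, n6 stuck-at-1, n6 inverted output}.
Test 2 (x1=1, x2=1, x3=0, x4=0): fault-free n0=0, n1=0, n2=1, n3=0, n4=1, n5=0, n6=0, n7=0 → Y1=0, Y2=0; observed Y1=0, Y2=0. Eliminates n3 stuck-at-1, n3 inverted output, n6 stuck-at-1, n6 inverted output.
Test 3 (x1=1, x2=0, x3=1, x4=1): fault-free n0=0, n1=0, n2=1, n3=1, n4=0, n5=1, n6=1, n7=1 → Y1=1, Y2=1; observed Y1=0, Y2=0. Eliminates n1 stuck-at-0.
Only n1 inverted output is consistent with every test.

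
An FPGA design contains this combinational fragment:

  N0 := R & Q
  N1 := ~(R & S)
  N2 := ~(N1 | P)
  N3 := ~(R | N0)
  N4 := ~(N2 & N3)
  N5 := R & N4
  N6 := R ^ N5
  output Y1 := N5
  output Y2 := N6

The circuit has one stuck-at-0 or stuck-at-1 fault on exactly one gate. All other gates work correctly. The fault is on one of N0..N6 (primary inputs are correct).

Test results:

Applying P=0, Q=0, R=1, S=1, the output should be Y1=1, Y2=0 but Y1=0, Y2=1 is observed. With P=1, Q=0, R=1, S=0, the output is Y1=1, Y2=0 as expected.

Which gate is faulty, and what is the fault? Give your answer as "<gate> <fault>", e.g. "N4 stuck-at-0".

N3 stuck-at-1

Fault-free values for test 1 (P=0, Q=0, R=1, S=1): N0=0, N1=0, N2=1, N3=0, N4=1, N5=1, N6=0, giving Y1=1, Y2=0. Observed Y1=0, Y2=1.
Test 1: faults giving observed Y1=0, Y2=1 are {N3 stuck-at-1, N4 stuck-at-0, N5 stuck-at-0}.
Test 2 (P=1, Q=0, R=1, S=0): fault-free N0=0, N1=1, N2=0, N3=0, N4=1, N5=1, N6=0 → Y1=1, Y2=0; observed Y1=1, Y2=0. Eliminates N4 stuck-at-0, N5 stuck-at-0.
Only N3 stuck-at-1 is consistent with every test.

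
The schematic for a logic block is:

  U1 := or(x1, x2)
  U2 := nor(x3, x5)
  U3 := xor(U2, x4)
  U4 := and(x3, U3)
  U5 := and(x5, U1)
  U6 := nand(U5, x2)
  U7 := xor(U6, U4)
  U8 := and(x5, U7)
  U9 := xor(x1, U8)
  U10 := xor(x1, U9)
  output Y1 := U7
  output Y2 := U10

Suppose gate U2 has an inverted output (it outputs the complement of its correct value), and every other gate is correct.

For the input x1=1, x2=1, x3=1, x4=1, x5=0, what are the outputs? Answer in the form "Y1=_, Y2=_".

Y1=1, Y2=0

Propagate with U2 forced: U1=1, U2=1 [inverted output], U3=0, U4=0, U5=0, U6=1, U7=1, U8=0, U9=1, U10=0.
So the outputs are Y1=1, Y2=0. (Without the fault they would be Y1=0, Y2=0.)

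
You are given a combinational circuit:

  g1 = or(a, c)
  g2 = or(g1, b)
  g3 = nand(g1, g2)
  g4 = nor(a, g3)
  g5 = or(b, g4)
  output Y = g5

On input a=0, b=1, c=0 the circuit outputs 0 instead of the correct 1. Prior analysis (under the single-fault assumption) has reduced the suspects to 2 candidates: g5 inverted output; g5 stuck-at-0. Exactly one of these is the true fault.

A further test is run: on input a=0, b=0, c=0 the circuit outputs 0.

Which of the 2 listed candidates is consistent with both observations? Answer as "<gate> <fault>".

Evaluate each candidate on input a=0, b=0, c=0:
  g5 inverted output: g1=0, g2=0, g3=1, g4=0, g5=1 [inverted output] → 1 — eliminated
  g5 stuck-at-0: g1=0, g2=0, g3=1, g4=0, g5=0 [stuck-at-0] → 0 — matches
Only g5 stuck-at-0 reproduces the observed 0.

g5 stuck-at-0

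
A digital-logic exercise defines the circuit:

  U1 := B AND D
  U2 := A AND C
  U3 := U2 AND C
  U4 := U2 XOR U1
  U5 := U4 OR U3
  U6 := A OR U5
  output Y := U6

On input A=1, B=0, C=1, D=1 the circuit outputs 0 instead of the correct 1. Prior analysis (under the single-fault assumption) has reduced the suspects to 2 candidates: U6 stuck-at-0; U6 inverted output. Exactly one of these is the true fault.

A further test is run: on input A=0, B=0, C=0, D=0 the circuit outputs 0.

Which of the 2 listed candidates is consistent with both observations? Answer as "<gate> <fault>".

Evaluate each candidate on input A=0, B=0, C=0, D=0:
  U6 stuck-at-0: U1=0, U2=0, U3=0, U4=0, U5=0, U6=0 [stuck-at-0] → 0 — matches
  U6 inverted output: U1=0, U2=0, U3=0, U4=0, U5=0, U6=1 [inverted output] → 1 — eliminated
Only U6 stuck-at-0 reproduces the observed 0.

U6 stuck-at-0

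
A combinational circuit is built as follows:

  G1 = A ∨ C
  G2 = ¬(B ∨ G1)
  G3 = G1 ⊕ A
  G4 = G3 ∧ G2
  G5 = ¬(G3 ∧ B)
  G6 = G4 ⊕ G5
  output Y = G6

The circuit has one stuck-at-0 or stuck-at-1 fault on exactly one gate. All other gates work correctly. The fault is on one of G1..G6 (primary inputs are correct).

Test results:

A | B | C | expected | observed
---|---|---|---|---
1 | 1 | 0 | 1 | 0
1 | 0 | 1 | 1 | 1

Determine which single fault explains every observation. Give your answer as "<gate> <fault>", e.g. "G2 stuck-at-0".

Fault-free values for test 1 (A=1, B=1, C=0): G1=1, G2=0, G3=0, G4=0, G5=1, G6=1, giving Y=1. Observed 0.
Test 1: faults giving observed 0 are {G1 stuck-at-0, G3 stuck-at-1, G4 stuck-at-1, G5 stuck-at-0, G6 stuck-at-0}.
Test 2 (A=1, B=0, C=1): fault-free G1=1, G2=0, G3=0, G4=0, G5=1, G6=1 → 1; observed 1. Eliminates G1 stuck-at-0, G4 stuck-at-1, G5 stuck-at-0, G6 stuck-at-0.
Only G3 stuck-at-1 is consistent with every test.

G3 stuck-at-1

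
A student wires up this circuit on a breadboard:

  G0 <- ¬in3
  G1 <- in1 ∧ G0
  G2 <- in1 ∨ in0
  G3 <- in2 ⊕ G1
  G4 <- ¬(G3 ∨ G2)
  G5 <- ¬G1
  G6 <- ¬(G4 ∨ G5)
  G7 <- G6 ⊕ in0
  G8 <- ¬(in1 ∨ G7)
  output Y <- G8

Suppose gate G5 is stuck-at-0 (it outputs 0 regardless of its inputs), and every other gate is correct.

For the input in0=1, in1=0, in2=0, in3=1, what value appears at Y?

Propagate with G5 forced: G0=0, G1=0, G2=1, G3=0, G4=0, G5=0 [stuck-at-0], G6=1, G7=0, G8=1.
So Y = 1. (Without the fault it would be 0.)

1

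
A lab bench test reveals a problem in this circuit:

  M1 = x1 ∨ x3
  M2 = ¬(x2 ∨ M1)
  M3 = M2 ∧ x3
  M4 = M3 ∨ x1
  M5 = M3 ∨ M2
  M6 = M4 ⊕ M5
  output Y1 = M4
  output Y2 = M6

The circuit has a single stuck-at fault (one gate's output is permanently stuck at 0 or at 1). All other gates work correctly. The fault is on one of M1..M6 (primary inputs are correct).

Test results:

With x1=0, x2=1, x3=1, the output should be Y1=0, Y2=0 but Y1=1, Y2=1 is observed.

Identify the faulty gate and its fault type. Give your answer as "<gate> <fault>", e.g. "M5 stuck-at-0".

Fault-free values for test 1 (x1=0, x2=1, x3=1): M1=1, M2=0, M3=0, M4=0, M5=0, M6=0, giving Y1=0, Y2=0. Observed Y1=1, Y2=1.
Test 1: faults giving observed Y1=1, Y2=1 are {M4 stuck-at-1}.
Only M4 stuck-at-1 is consistent with every test.

M4 stuck-at-1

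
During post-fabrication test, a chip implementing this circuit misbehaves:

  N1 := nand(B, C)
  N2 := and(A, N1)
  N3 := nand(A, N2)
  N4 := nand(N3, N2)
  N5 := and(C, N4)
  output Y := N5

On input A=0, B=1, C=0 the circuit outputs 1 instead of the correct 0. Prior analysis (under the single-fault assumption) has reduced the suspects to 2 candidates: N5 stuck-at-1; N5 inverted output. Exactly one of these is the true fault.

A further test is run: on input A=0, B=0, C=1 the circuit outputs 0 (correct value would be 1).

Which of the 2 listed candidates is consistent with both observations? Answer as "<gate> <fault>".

N5 inverted output

Evaluate each candidate on input A=0, B=0, C=1:
  N5 stuck-at-1: N1=1, N2=0, N3=1, N4=1, N5=1 [stuck-at-1] → 1 — eliminated
  N5 inverted output: N1=1, N2=0, N3=1, N4=1, N5=0 [inverted output] → 0 — matches
Only N5 inverted output reproduces the observed 0.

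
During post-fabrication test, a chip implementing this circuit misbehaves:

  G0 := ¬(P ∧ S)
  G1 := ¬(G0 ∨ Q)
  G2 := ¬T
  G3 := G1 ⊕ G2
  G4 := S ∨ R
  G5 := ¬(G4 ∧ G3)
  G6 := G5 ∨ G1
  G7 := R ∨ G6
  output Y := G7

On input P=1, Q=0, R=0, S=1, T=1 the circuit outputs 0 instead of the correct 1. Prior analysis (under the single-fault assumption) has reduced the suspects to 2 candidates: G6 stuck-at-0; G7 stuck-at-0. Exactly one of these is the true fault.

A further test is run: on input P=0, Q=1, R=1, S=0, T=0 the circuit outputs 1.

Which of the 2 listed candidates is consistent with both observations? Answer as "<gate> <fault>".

Evaluate each candidate on input P=0, Q=1, R=1, S=0, T=0:
  G6 stuck-at-0: G0=1, G1=0, G2=1, G3=1, G4=1, G5=0, G6=0 [stuck-at-0], G7=1 → 1 — matches
  G7 stuck-at-0: G0=1, G1=0, G2=1, G3=1, G4=1, G5=0, G6=0, G7=0 [stuck-at-0] → 0 — eliminated
Only G6 stuck-at-0 reproduces the observed 1.

G6 stuck-at-0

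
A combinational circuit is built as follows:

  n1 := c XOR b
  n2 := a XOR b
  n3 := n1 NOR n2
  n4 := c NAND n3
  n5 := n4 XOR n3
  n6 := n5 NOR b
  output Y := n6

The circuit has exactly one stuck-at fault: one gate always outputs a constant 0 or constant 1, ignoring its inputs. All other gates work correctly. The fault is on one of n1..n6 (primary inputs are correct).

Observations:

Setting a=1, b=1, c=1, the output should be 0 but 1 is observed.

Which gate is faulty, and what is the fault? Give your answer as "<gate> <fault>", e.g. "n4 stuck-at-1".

n6 stuck-at-1

Fault-free values for test 1 (a=1, b=1, c=1): n1=0, n2=0, n3=1, n4=0, n5=1, n6=0, giving Y=0. Observed 1.
Test 1: faults giving observed 1 are {n6 stuck-at-1}.
Only n6 stuck-at-1 is consistent with every test.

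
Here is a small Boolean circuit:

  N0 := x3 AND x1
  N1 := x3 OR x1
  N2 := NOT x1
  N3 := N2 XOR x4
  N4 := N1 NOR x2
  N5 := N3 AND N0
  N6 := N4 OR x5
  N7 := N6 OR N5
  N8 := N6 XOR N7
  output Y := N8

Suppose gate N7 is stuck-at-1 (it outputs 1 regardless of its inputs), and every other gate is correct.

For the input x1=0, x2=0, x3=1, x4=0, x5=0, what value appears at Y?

Propagate with N7 forced: N0=0, N1=1, N2=1, N3=1, N4=0, N5=0, N6=0, N7=1 [stuck-at-1], N8=1.
So Y = 1. (Without the fault it would be 0.)

1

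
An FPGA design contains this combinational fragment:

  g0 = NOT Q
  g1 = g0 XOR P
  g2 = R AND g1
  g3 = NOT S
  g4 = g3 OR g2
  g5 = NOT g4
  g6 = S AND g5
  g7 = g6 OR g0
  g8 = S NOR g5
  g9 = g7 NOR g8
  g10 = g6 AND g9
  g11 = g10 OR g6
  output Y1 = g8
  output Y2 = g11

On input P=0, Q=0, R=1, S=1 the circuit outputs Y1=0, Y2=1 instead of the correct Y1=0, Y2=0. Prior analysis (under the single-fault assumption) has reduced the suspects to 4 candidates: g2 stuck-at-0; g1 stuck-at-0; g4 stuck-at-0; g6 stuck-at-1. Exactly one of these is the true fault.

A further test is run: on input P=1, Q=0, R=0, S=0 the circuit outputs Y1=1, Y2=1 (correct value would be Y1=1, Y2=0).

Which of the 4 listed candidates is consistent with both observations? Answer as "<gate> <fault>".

g6 stuck-at-1

Evaluate each candidate on input P=1, Q=0, R=0, S=0:
  g2 stuck-at-0: g0=1, g1=0, g2=0 [stuck-at-0], g3=1, g4=1, g5=0, g6=0, g7=1, g8=1, g9=0, g10=0, g11=0 → Y1=1, Y2=0 — eliminated
  g1 stuck-at-0: g0=1, g1=0 [stuck-at-0], g2=0, g3=1, g4=1, g5=0, g6=0, g7=1, g8=1, g9=0, g10=0, g11=0 → Y1=1, Y2=0 — eliminated
  g4 stuck-at-0: g0=1, g1=0, g2=0, g3=1, g4=0 [stuck-at-0], g5=1, g6=0, g7=1, g8=0, g9=0, g10=0, g11=0 → Y1=0, Y2=0 — eliminated
  g6 stuck-at-1: g0=1, g1=0, g2=0, g3=1, g4=1, g5=0, g6=1 [stuck-at-1], g7=1, g8=1, g9=0, g10=0, g11=1 → Y1=1, Y2=1 — matches
Only g6 stuck-at-1 reproduces the observed Y1=1, Y2=1.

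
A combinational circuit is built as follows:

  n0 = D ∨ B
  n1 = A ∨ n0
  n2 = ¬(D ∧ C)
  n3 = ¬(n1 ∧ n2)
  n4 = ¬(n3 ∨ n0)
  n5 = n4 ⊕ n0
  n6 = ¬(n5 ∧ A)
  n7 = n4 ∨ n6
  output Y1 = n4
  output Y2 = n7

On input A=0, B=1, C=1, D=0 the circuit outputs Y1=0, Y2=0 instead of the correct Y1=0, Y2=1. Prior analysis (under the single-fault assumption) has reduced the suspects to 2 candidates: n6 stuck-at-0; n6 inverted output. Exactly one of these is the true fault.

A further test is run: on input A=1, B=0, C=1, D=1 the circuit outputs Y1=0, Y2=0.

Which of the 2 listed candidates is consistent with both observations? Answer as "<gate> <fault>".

Evaluate each candidate on input A=1, B=0, C=1, D=1:
  n6 stuck-at-0: n0=1, n1=1, n2=0, n3=1, n4=0, n5=1, n6=0 [stuck-at-0], n7=0 → Y1=0, Y2=0 — matches
  n6 inverted output: n0=1, n1=1, n2=0, n3=1, n4=0, n5=1, n6=1 [inverted output], n7=1 → Y1=0, Y2=1 — eliminated
Only n6 stuck-at-0 reproduces the observed Y1=0, Y2=0.

n6 stuck-at-0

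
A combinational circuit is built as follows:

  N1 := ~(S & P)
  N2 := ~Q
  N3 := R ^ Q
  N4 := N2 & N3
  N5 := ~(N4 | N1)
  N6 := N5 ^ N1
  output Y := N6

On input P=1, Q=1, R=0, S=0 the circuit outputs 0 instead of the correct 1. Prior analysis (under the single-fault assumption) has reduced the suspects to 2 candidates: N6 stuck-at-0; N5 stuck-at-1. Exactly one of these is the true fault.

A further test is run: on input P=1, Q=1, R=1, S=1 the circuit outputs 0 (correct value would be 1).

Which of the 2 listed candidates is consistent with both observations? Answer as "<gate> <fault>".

N6 stuck-at-0

Evaluate each candidate on input P=1, Q=1, R=1, S=1:
  N6 stuck-at-0: N1=0, N2=0, N3=0, N4=0, N5=1, N6=0 [stuck-at-0] → 0 — matches
  N5 stuck-at-1: N1=0, N2=0, N3=0, N4=0, N5=1 [stuck-at-1], N6=1 → 1 — eliminated
Only N6 stuck-at-0 reproduces the observed 0.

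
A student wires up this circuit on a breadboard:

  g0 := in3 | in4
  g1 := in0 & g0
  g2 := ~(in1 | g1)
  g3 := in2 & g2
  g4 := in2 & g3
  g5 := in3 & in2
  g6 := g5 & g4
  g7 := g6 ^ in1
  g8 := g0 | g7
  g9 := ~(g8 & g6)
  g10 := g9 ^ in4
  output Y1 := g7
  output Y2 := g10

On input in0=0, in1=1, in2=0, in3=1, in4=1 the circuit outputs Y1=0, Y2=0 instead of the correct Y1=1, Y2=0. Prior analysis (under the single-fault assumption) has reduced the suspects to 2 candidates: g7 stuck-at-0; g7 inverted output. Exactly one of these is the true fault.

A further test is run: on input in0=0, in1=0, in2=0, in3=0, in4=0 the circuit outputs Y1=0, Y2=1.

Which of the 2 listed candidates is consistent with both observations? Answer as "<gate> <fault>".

Evaluate each candidate on input in0=0, in1=0, in2=0, in3=0, in4=0:
  g7 stuck-at-0: g0=0, g1=0, g2=1, g3=0, g4=0, g5=0, g6=0, g7=0 [stuck-at-0], g8=0, g9=1, g10=1 → Y1=0, Y2=1 — matches
  g7 inverted output: g0=0, g1=0, g2=1, g3=0, g4=0, g5=0, g6=0, g7=1 [inverted output], g8=1, g9=1, g10=1 → Y1=1, Y2=1 — eliminated
Only g7 stuck-at-0 reproduces the observed Y1=0, Y2=1.

g7 stuck-at-0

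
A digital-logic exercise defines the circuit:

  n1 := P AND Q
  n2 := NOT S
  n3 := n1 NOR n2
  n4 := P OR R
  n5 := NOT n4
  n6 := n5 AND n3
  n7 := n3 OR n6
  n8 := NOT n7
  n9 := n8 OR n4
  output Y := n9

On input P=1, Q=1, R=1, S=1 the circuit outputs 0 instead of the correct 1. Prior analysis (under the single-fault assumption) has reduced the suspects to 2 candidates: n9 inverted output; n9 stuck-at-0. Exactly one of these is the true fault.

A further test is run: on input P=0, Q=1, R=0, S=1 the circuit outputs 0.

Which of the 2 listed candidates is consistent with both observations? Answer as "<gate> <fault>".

Evaluate each candidate on input P=0, Q=1, R=0, S=1:
  n9 inverted output: n1=0, n2=0, n3=1, n4=0, n5=1, n6=1, n7=1, n8=0, n9=1 [inverted output] → 1 — eliminated
  n9 stuck-at-0: n1=0, n2=0, n3=1, n4=0, n5=1, n6=1, n7=1, n8=0, n9=0 [stuck-at-0] → 0 — matches
Only n9 stuck-at-0 reproduces the observed 0.

n9 stuck-at-0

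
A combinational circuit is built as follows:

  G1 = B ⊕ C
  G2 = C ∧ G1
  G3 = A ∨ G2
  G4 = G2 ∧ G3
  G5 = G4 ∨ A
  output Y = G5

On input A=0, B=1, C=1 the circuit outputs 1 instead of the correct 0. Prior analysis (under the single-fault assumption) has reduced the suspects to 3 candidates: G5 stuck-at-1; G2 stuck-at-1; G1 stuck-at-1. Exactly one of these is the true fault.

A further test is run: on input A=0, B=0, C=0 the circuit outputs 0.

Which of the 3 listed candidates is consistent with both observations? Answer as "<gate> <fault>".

G1 stuck-at-1

Evaluate each candidate on input A=0, B=0, C=0:
  G5 stuck-at-1: G1=0, G2=0, G3=0, G4=0, G5=1 [stuck-at-1] → 1 — eliminated
  G2 stuck-at-1: G1=0, G2=1 [stuck-at-1], G3=1, G4=1, G5=1 → 1 — eliminated
  G1 stuck-at-1: G1=1 [stuck-at-1], G2=0, G3=0, G4=0, G5=0 → 0 — matches
Only G1 stuck-at-1 reproduces the observed 0.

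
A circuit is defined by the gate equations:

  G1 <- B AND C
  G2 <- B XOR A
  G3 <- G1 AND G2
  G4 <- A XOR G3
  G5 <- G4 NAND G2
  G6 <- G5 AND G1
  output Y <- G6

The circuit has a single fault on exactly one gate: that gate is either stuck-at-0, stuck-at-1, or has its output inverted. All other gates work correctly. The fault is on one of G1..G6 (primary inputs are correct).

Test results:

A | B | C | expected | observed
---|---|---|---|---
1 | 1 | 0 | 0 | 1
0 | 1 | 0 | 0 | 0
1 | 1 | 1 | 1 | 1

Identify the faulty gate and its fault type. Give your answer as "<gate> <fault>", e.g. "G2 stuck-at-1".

G1 stuck-at-1

Fault-free values for test 1 (A=1, B=1, C=0): G1=0, G2=0, G3=0, G4=1, G5=1, G6=0, giving Y=0. Observed 1.
Test 1: faults giving observed 1 are {G1 stuck-at-1, G1 inverted output, G6 stuck-at-1, G6 inverted output}.
Test 2 (A=0, B=1, C=0): fault-free G1=0, G2=1, G3=0, G4=0, G5=1, G6=0 → 0; observed 0. Eliminates G6 stuck-at-1, G6 inverted output.
Test 3 (A=1, B=1, C=1): fault-free G1=1, G2=0, G3=0, G4=1, G5=1, G6=1 → 1; observed 1. Eliminates G1 inverted output.
Only G1 stuck-at-1 is consistent with every test.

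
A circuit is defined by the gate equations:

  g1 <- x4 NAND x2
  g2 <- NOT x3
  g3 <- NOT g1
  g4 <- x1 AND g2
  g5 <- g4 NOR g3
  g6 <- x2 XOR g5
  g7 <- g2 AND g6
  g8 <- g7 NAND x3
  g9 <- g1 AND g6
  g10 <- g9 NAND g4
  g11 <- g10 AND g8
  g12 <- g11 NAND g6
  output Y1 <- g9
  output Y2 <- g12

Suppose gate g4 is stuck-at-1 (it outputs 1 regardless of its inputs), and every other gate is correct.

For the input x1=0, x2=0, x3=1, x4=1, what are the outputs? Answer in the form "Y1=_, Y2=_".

Propagate with g4 forced: g1=1, g2=0, g3=0, g4=1 [stuck-at-1], g5=0, g6=0, g7=0, g8=1, g9=0, g10=1, g11=1, g12=1.
So the outputs are Y1=0, Y2=1. (Without the fault they would be Y1=1, Y2=0.)

Y1=0, Y2=1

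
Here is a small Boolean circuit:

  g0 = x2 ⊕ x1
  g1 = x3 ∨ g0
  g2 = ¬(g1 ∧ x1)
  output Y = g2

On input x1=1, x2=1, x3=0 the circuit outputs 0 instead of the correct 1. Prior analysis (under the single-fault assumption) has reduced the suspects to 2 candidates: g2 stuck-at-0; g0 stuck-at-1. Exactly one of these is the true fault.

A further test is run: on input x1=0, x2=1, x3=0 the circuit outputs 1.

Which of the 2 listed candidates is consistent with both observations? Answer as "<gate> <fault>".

Evaluate each candidate on input x1=0, x2=1, x3=0:
  g2 stuck-at-0: g0=1, g1=1, g2=0 [stuck-at-0] → 0 — eliminated
  g0 stuck-at-1: g0=1 [stuck-at-1], g1=1, g2=1 → 1 — matches
Only g0 stuck-at-1 reproduces the observed 1.

g0 stuck-at-1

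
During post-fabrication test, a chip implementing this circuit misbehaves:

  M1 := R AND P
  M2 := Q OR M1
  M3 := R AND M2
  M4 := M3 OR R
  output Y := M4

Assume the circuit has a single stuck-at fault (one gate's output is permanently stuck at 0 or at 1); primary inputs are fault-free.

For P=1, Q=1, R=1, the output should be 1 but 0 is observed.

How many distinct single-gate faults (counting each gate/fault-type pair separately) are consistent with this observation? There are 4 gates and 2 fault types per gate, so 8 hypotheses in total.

Fault-free: M1=1, M2=1, M3=1, M4=1 → 1. Observed 0.
  M1 stuck-at-0: output 1 ✗
  M1 stuck-at-1: output 1 ✗
  M2 stuck-at-0: output 1 ✗
  M2 stuck-at-1: output 1 ✗
  M3 stuck-at-0: output 1 ✗
  M3 stuck-at-1: output 1 ✗
  M4 stuck-at-0: output 0 ✓
  M4 stuck-at-1: output 1 ✗
Consistent faults: {M4 stuck-at-0} — 1 in all.

1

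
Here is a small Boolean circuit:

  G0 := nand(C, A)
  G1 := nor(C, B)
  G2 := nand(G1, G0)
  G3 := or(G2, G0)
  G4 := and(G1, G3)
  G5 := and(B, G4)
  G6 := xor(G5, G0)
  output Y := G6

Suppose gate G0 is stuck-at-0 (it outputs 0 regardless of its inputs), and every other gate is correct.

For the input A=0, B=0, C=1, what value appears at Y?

0

Propagate with G0 forced: G0=0 [stuck-at-0], G1=0, G2=1, G3=1, G4=0, G5=0, G6=0.
So Y = 0. (Without the fault it would be 1.)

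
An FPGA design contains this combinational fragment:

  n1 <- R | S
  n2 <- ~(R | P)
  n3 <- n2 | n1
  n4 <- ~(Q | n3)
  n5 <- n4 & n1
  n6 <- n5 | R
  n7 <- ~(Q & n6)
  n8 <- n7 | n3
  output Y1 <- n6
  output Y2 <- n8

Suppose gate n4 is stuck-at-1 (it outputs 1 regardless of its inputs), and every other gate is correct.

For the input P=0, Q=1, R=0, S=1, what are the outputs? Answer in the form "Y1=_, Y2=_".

Y1=1, Y2=1

Propagate with n4 forced: n1=1, n2=1, n3=1, n4=1 [stuck-at-1], n5=1, n6=1, n7=0, n8=1.
So the outputs are Y1=1, Y2=1. (Without the fault they would be Y1=0, Y2=1.)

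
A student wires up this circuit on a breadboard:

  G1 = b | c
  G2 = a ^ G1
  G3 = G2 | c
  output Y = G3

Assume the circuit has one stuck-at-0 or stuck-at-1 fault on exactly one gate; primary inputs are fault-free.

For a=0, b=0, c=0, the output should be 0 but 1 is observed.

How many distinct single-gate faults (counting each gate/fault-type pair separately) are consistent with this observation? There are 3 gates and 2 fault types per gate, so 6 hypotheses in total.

Fault-free: G1=0, G2=0, G3=0 → 0. Observed 1.
  G1 stuck-at-0: output 0 ✗
  G1 stuck-at-1: output 1 ✓
  G2 stuck-at-0: output 0 ✗
  G2 stuck-at-1: output 1 ✓
  G3 stuck-at-0: output 0 ✗
  G3 stuck-at-1: output 1 ✓
Consistent faults: {G1 stuck-at-1, G2 stuck-at-1, G3 stuck-at-1} — 3 in all.

3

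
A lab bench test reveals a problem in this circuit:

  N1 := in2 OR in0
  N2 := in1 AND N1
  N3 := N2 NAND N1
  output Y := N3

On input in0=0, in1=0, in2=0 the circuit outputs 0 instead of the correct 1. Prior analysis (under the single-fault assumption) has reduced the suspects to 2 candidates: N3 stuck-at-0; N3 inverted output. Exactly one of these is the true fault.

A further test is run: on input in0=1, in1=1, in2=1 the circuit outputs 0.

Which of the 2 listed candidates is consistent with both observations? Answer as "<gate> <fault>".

Evaluate each candidate on input in0=1, in1=1, in2=1:
  N3 stuck-at-0: N1=1, N2=1, N3=0 [stuck-at-0] → 0 — matches
  N3 inverted output: N1=1, N2=1, N3=1 [inverted output] → 1 — eliminated
Only N3 stuck-at-0 reproduces the observed 0.

N3 stuck-at-0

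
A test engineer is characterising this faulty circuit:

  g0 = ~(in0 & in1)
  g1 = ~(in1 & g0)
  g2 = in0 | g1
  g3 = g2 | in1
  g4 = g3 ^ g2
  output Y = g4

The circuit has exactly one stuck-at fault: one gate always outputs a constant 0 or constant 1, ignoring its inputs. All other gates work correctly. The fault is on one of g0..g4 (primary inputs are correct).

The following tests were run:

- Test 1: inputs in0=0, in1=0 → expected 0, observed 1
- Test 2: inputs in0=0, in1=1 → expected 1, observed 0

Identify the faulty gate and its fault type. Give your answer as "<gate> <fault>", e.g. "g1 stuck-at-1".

Fault-free values for test 1 (in0=0, in1=0): g0=1, g1=1, g2=1, g3=1, g4=0, giving Y=0. Observed 1.
Test 1: faults giving observed 1 are {g3 stuck-at-0, g4 stuck-at-1}.
Test 2 (in0=0, in1=1): fault-free g0=1, g1=0, g2=0, g3=1, g4=1 → 1; observed 0. Eliminates g4 stuck-at-1.
Only g3 stuck-at-0 is consistent with every test.

g3 stuck-at-0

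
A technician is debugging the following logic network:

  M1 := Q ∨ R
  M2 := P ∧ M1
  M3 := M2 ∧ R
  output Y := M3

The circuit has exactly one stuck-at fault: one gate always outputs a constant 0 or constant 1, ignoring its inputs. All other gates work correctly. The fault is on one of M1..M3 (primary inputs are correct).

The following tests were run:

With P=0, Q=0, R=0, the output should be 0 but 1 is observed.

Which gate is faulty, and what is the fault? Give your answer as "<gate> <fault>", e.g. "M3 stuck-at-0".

M3 stuck-at-1

Fault-free values for test 1 (P=0, Q=0, R=0): M1=0, M2=0, M3=0, giving Y=0. Observed 1.
Test 1: faults giving observed 1 are {M3 stuck-at-1}.
Only M3 stuck-at-1 is consistent with every test.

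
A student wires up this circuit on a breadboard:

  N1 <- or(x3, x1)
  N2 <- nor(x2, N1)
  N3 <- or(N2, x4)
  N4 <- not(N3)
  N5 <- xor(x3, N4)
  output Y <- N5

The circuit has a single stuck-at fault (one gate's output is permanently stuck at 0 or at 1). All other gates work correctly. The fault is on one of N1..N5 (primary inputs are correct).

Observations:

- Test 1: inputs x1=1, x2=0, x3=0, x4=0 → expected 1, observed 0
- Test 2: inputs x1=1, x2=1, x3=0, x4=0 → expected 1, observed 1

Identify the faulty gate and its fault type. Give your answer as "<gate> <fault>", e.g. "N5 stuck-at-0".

Fault-free values for test 1 (x1=1, x2=0, x3=0, x4=0): N1=1, N2=0, N3=0, N4=1, N5=1, giving Y=1. Observed 0.
Test 1: faults giving observed 0 are {N1 stuck-at-0, N2 stuck-at-1, N3 stuck-at-1, N4 stuck-at-0, N5 stuck-at-0}.
Test 2 (x1=1, x2=1, x3=0, x4=0): fault-free N1=1, N2=0, N3=0, N4=1, N5=1 → 1; observed 1. Eliminates N2 stuck-at-1, N3 stuck-at-1, N4 stuck-at-0, N5 stuck-at-0.
Only N1 stuck-at-0 is consistent with every test.

N1 stuck-at-0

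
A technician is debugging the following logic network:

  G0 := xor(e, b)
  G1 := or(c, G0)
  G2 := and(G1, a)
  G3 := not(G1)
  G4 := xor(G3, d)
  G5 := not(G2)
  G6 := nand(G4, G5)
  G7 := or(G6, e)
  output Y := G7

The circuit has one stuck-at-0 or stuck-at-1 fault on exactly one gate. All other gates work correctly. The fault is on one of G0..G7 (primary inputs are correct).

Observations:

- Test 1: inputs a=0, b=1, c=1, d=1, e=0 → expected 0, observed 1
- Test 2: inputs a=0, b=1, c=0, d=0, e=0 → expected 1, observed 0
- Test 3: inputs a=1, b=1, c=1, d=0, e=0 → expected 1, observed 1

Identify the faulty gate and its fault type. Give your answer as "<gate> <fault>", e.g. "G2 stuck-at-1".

Fault-free values for test 1 (a=0, b=1, c=1, d=1, e=0): G0=1, G1=1, G2=0, G3=0, G4=1, G5=1, G6=0, G7=0, giving Y=0. Observed 1.
Test 1: faults giving observed 1 are {G1 stuck-at-0, G2 stuck-at-1, G3 stuck-at-1, G4 stuck-at-0, G5 stuck-at-0, G6 stuck-at-1, G7 stuck-at-1}.
Test 2 (a=0, b=1, c=0, d=0, e=0): fault-free G0=1, G1=1, G2=0, G3=0, G4=0, G5=1, G6=1, G7=1 → 1; observed 0. Eliminates G2 stuck-at-1, G4 stuck-at-0, G5 stuck-at-0, G6 stuck-at-1, G7 stuck-at-1.
Test 3 (a=1, b=1, c=1, d=0, e=0): fault-free G0=1, G1=1, G2=1, G3=0, G4=0, G5=0, G6=1, G7=1 → 1; observed 1. Eliminates G1 stuck-at-0.
Only G3 stuck-at-1 is consistent with every test.

G3 stuck-at-1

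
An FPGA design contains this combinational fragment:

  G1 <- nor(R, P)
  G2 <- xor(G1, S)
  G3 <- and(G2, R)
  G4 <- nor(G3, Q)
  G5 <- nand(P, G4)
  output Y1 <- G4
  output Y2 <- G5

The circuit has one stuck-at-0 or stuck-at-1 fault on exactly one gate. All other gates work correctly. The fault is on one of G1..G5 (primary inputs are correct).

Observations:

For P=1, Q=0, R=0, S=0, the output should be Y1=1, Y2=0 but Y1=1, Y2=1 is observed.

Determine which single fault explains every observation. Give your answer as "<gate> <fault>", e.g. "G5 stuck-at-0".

Fault-free values for test 1 (P=1, Q=0, R=0, S=0): G1=0, G2=0, G3=0, G4=1, G5=0, giving Y1=1, Y2=0. Observed Y1=1, Y2=1.
Test 1: faults giving observed Y1=1, Y2=1 are {G5 stuck-at-1}.
Only G5 stuck-at-1 is consistent with every test.

G5 stuck-at-1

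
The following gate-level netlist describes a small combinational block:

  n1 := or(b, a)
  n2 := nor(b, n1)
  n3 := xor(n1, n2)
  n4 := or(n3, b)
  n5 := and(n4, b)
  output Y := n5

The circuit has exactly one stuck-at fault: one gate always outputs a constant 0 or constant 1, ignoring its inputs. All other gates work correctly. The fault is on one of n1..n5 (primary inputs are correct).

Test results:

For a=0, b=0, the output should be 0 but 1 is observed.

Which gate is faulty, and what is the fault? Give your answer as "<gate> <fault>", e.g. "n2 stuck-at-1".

n5 stuck-at-1

Fault-free values for test 1 (a=0, b=0): n1=0, n2=1, n3=1, n4=1, n5=0, giving Y=0. Observed 1.
Test 1: faults giving observed 1 are {n5 stuck-at-1}.
Only n5 stuck-at-1 is consistent with every test.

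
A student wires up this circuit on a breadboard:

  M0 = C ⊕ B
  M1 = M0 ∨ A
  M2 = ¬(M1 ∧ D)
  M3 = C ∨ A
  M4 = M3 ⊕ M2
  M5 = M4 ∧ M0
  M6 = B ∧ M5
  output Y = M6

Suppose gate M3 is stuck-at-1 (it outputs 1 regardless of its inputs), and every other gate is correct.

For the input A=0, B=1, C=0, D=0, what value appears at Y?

0

Propagate with M3 forced: M0=1, M1=1, M2=1, M3=1 [stuck-at-1], M4=0, M5=0, M6=0.
So Y = 0. (Without the fault it would be 1.)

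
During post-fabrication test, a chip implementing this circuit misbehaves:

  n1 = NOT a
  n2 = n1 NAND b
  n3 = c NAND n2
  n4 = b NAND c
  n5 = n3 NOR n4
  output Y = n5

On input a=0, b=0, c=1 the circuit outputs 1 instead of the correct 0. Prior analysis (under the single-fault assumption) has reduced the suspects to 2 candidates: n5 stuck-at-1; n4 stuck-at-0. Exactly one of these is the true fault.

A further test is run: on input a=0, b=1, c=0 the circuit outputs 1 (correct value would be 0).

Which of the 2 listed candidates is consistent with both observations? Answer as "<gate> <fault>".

Evaluate each candidate on input a=0, b=1, c=0:
  n5 stuck-at-1: n1=1, n2=0, n3=1, n4=1, n5=1 [stuck-at-1] → 1 — matches
  n4 stuck-at-0: n1=1, n2=0, n3=1, n4=0 [stuck-at-0], n5=0 → 0 — eliminated
Only n5 stuck-at-1 reproduces the observed 1.

n5 stuck-at-1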